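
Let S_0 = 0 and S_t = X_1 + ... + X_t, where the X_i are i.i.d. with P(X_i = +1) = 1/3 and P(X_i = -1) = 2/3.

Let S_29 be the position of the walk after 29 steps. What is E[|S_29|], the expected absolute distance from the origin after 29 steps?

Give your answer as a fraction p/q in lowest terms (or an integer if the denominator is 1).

S_29 takes values m ≡ 1 (mod 2) with |m| ≤ 29; P(S_29=m) = C(29,(29+m)/2) · (1/3)^((29+m)/2) · (2/3)^((29-m)/2).
Distribution: P(S=-29)=536870912/68630377364883, P(S=-27)=7784628224/68630377364883, P(S=-25)=54492397568/68630377364883, P(S=-23)=27246198784/7625597484987, P(S=-21)=88550146048/7625597484987, P(S=-19)=221375365120/7625597484987, P(S=-17)=442750730240/7625597484987, P(S=-15)=727376199680/7625597484987, P(S=-13)=1000142274560/7625597484987, P(S=-11)=3500497960960/22876792454961, P(S=-9)=3500497960960/22876792454961, P(S=-7)=3023157329920/22876792454961, P(S=-5)=755789332480/7625597484987, P(S=-3)=494169948160/7625597484987, P(S=-1)=282382827520/7625597484987, P(S=1)=141191413760/7625597484987, P(S=3)=61771243520/7625597484987, P(S=5)=23618416640/7625597484987, P(S=7)=23618416640/22876792454961, P(S=9)=6836910080/22876792454961, P(S=11)=1709227520/22876792454961, P(S=13)=122087680/7625597484987, P(S=15)=22197760/7625597484987, P(S=17)=3377920/7625597484987, P(S=19)=422240/7625597484987, P(S=21)=42224/7625597484987, P(S=23)=3248/7625597484987, P(S=25)=1624/68630377364883, P(S=27)=58/68630377364883, P(S=29)=1/68630377364883
E[|S_29|] = Σ_m |m|·P(S_29=m) = 224313154766801/22876792454961

Answer: 224313154766801/22876792454961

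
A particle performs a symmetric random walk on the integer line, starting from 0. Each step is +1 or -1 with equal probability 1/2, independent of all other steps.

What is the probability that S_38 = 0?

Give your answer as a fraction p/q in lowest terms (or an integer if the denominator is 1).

Answer: 4418157975/34359738368

Derivation:
To return to 0 after 38 steps: need exactly 19 steps of +1 and 19 of -1.
Favorable paths: C(38,19) = 35345263800
Total paths: 2^38 = 274877906944
P = 35345263800/274877906944 = 4418157975/34359738368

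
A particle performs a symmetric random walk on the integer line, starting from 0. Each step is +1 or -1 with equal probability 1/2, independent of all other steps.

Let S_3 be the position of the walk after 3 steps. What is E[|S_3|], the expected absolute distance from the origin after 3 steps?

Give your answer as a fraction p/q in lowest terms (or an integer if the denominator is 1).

S_3 takes values m ≡ 1 (mod 2) with |m| ≤ 3; P(S_3=m) = C(3,(3+m)/2)/2^3.
Total paths: 2^3 = 8
Distribution: P(S=-3)=1/8, P(S=-1)=3/8, P(S=1)=3/8, P(S=3)=1/8
E[|S_3|] = Σ_m |m|·P(S_3=m) = 12/8 = 3/2

Answer: 3/2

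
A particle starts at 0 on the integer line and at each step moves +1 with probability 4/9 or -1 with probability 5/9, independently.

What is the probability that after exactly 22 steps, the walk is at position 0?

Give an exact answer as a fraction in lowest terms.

Answer: 48157491200000000000/328256967394537077627

Derivation:
To be at 0 after 22 steps: need exactly 11 steps of +1 and 11 of -1.
Number of such sequences: C(22,11) = 705432
Each has probability (4/9)^11 · (5/9)^11 = 204800000000000/984770902183611232881
P = 705432 · 204800000000000/984770902183611232881 = 48157491200000000000/328256967394537077627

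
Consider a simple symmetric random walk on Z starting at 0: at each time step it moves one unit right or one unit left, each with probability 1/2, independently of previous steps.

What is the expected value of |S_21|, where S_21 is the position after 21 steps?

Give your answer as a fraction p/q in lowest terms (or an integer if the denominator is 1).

Answer: 969969/262144

Derivation:
S_21 takes values m ≡ 1 (mod 2) with |m| ≤ 21; P(S_21=m) = C(21,(21+m)/2)/2^21.
Total paths: 2^21 = 2097152
Distribution: P(S=-21)=1/2097152, P(S=-19)=21/2097152, P(S=-17)=210/2097152, P(S=-15)=1330/2097152, P(S=-13)=5985/2097152, P(S=-11)=20349/2097152, P(S=-9)=54264/2097152, P(S=-7)=116280/2097152, P(S=-5)=203490/2097152, P(S=-3)=293930/2097152, P(S=-1)=352716/2097152, P(S=1)=352716/2097152, P(S=3)=293930/2097152, P(S=5)=203490/2097152, P(S=7)=116280/2097152, P(S=9)=54264/2097152, P(S=11)=20349/2097152, P(S=13)=5985/2097152, P(S=15)=1330/2097152, P(S=17)=210/2097152, P(S=19)=21/2097152, P(S=21)=1/2097152
E[|S_21|] = Σ_m |m|·P(S_21=m) = 7759752/2097152 = 969969/262144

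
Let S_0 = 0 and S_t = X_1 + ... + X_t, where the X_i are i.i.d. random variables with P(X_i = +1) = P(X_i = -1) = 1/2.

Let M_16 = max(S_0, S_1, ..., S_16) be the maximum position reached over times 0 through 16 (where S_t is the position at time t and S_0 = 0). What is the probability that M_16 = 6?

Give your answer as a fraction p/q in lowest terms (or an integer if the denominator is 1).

Answer: 273/4096

Derivation:
Let M_16 = max(S_0,...,S_16). Use the reflection principle: for j ≥ 1, #{paths with M_16 ≥ j} = #{S_16 ≥ j} + #{S_16 ≥ j+1}.
By reflection, #{M_16 ≥ 6} = #{S_16 ≥ 6} + #{S_16 ≥ 7} = 6885 + 2517 = 9402.
#{M_16 ≥ 7} = #{S_16 ≥ 7} + #{S_16 ≥ 8} = 2517 + 2517 = 5034.
#{M_16 = 6} = 9402 - 5034 = 4368.
P(M_16 = 6) = 4368/65536 = 273/4096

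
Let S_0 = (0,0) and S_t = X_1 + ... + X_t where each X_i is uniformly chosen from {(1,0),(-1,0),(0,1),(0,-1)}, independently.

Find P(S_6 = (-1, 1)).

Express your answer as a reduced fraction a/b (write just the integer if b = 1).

Answer: 75/1024

Derivation:
Let h be the number of horizontal steps (so 6-h are vertical). To end at (-1,1) need (h-1)/2 right-steps and ((6-h)+1)/2 up-steps.
Sum over h with 1 ≤ h ≤ 5, h ≡ 1 (mod 2), 6-h ≡ 1 (mod 2):
h=1: C(6,1)·C(1,0)·C(5,3) = 6·1·10 = 60
h=3: C(6,3)·C(3,1)·C(3,2) = 20·3·3 = 180
h=5: C(6,5)·C(5,2)·C(1,1) = 6·10·1 = 60
Total favorable: 300
Total paths: 4^6 = 4096
P = 300/4096 = 75/1024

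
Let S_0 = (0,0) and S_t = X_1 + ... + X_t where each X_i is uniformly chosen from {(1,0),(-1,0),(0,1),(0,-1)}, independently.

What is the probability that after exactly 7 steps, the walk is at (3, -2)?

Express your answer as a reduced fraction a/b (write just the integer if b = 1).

Answer: 245/16384

Derivation:
Let h be the number of horizontal steps (so 7-h are vertical). To end at (3,-2) need (h+3)/2 right-steps and ((7-h)-2)/2 up-steps.
Sum over h with 3 ≤ h ≤ 5, h ≡ 1 (mod 2), 7-h ≡ 0 (mod 2):
h=3: C(7,3)·C(3,3)·C(4,1) = 35·1·4 = 140
h=5: C(7,5)·C(5,4)·C(2,0) = 21·5·1 = 105
Total favorable: 245
Total paths: 4^7 = 16384
P = 245/16384 = 245/16384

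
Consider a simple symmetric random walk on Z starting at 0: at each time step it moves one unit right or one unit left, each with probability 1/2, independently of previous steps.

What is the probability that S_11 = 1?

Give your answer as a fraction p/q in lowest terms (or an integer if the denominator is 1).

Answer: 231/1024

Derivation:
To reach position 1 after 11 steps: need 6 steps of +1 and 5 of -1.
Favorable paths: C(11,6) = 462
Total paths: 2^11 = 2048
P = 462/2048 = 231/1024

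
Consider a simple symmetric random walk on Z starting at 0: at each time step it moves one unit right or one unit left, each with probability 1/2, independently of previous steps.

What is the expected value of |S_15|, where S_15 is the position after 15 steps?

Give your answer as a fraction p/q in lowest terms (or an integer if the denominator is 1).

S_15 takes values m ≡ 1 (mod 2) with |m| ≤ 15; P(S_15=m) = C(15,(15+m)/2)/2^15.
Total paths: 2^15 = 32768
Distribution: P(S=-15)=1/32768, P(S=-13)=15/32768, P(S=-11)=105/32768, P(S=-9)=455/32768, P(S=-7)=1365/32768, P(S=-5)=3003/32768, P(S=-3)=5005/32768, P(S=-1)=6435/32768, P(S=1)=6435/32768, P(S=3)=5005/32768, P(S=5)=3003/32768, P(S=7)=1365/32768, P(S=9)=455/32768, P(S=11)=105/32768, P(S=13)=15/32768, P(S=15)=1/32768
E[|S_15|] = Σ_m |m|·P(S_15=m) = 102960/32768 = 6435/2048

Answer: 6435/2048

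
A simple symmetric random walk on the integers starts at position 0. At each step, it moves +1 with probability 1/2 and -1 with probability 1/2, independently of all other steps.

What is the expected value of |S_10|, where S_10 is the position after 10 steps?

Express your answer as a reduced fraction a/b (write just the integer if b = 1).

S_10 takes values m ≡ 0 (mod 2) with |m| ≤ 10; P(S_10=m) = C(10,(10+m)/2)/2^10.
Total paths: 2^10 = 1024
Distribution: P(S=-10)=1/1024, P(S=-8)=10/1024, P(S=-6)=45/1024, P(S=-4)=120/1024, P(S=-2)=210/1024, P(S=0)=252/1024, P(S=2)=210/1024, P(S=4)=120/1024, P(S=6)=45/1024, P(S=8)=10/1024, P(S=10)=1/1024
E[|S_10|] = Σ_m |m|·P(S_10=m) = 2520/1024 = 315/128

Answer: 315/128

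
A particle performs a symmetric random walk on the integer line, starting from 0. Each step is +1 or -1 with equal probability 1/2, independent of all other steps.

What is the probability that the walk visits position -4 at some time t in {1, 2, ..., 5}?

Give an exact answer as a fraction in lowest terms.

Answer: 1/16

Derivation:
Count via complement. Let g(t,s) = #length-t paths at position s with S_1..S_t all ≠ -4.
g(t,s) = g(t-1,s-1) + g(t-1,s+1) for s ≠ -4; g(t,-4) = 0.
t=0: g(0,0)=1
t=1: g(1,-1)=1 g(1,1)=1
t=2: g(2,-2)=1 g(2,0)=2 g(2,2)=1
t=3: g(3,-3)=1 g(3,-1)=3 g(3,1)=3 g(3,3)=1
t=4: g(4,-2)=4 g(4,0)=6 g(4,2)=4 g(4,4)=1
t=5: g(5,-3)=4 g(5,-1)=10 g(5,1)=10 g(5,3)=5 g(5,5)=1
Paths never hitting -4: Σ_s g(5,s) = 30
Paths hitting -4: 2^5 - 30 = 2
P = 2/32 = 1/16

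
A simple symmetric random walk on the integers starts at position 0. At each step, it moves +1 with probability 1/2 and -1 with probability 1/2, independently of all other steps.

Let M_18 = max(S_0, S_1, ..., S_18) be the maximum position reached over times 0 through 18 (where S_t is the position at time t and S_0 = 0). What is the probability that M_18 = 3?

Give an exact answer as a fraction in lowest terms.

Let M_18 = max(S_0,...,S_18). Use the reflection principle: for j ≥ 1, #{paths with M_18 ≥ j} = #{S_18 ≥ j} + #{S_18 ≥ j+1}.
By reflection, #{M_18 ≥ 3} = #{S_18 ≥ 3} + #{S_18 ≥ 4} = 63004 + 63004 = 126008.
#{M_18 ≥ 4} = #{S_18 ≥ 4} + #{S_18 ≥ 5} = 63004 + 31180 = 94184.
#{M_18 = 3} = 126008 - 94184 = 31824.
P(M_18 = 3) = 31824/262144 = 1989/16384

Answer: 1989/16384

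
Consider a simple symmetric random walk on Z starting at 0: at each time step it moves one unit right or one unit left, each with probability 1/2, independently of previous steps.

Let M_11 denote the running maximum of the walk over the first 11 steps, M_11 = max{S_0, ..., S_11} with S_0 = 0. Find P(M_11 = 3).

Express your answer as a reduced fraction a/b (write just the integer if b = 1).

Let M_11 = max(S_0,...,S_11). Use the reflection principle: for j ≥ 1, #{paths with M_11 ≥ j} = #{S_11 ≥ j} + #{S_11 ≥ j+1}.
By reflection, #{M_11 ≥ 3} = #{S_11 ≥ 3} + #{S_11 ≥ 4} = 562 + 232 = 794.
#{M_11 ≥ 4} = #{S_11 ≥ 4} + #{S_11 ≥ 5} = 232 + 232 = 464.
#{M_11 = 3} = 794 - 464 = 330.
P(M_11 = 3) = 330/2048 = 165/1024

Answer: 165/1024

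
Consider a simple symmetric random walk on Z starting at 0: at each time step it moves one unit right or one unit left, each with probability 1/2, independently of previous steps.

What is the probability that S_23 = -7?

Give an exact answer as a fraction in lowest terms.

Answer: 245157/4194304

Derivation:
To reach position -7 after 23 steps: need 8 steps of +1 and 15 of -1.
Favorable paths: C(23,8) = 490314
Total paths: 2^23 = 8388608
P = 490314/8388608 = 245157/4194304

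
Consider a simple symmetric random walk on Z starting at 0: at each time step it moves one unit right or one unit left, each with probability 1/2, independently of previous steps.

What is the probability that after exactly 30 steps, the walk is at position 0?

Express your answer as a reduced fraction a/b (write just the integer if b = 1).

To return to 0 after 30 steps: need exactly 15 steps of +1 and 15 of -1.
Favorable paths: C(30,15) = 155117520
Total paths: 2^30 = 1073741824
P = 155117520/1073741824 = 9694845/67108864

Answer: 9694845/67108864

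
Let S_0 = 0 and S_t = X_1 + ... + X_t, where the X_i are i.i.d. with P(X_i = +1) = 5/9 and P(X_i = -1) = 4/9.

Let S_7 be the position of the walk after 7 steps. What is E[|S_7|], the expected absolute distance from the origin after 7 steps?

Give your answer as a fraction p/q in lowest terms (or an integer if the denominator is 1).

Answer: 1205407/531441

Derivation:
S_7 takes values m ≡ 1 (mod 2) with |m| ≤ 7; P(S_7=m) = C(7,(7+m)/2) · (5/9)^((7+m)/2) · (4/9)^((7-m)/2).
Distribution: P(S=-7)=16384/4782969, P(S=-5)=143360/4782969, P(S=-3)=179200/1594323, P(S=-1)=1120000/4782969, P(S=1)=1400000/4782969, P(S=3)=350000/1594323, P(S=5)=437500/4782969, P(S=7)=78125/4782969
E[|S_7|] = Σ_m |m|·P(S_7=m) = 1205407/531441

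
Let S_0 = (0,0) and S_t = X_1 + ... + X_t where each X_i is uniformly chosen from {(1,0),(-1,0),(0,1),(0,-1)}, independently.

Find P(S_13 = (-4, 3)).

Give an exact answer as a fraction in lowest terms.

Answer: 61347/8388608

Derivation:
Let h be the number of horizontal steps (so 13-h are vertical). To end at (-4,3) need (h-4)/2 right-steps and ((13-h)+3)/2 up-steps.
Sum over h with 4 ≤ h ≤ 10, h ≡ 0 (mod 2), 13-h ≡ 1 (mod 2):
h=4: C(13,4)·C(4,0)·C(9,6) = 715·1·84 = 60060
h=6: C(13,6)·C(6,1)·C(7,5) = 1716·6·21 = 216216
h=8: C(13,8)·C(8,2)·C(5,4) = 1287·28·5 = 180180
h=10: C(13,10)·C(10,3)·C(3,3) = 286·120·1 = 34320
Total favorable: 490776
Total paths: 4^13 = 67108864
P = 490776/67108864 = 61347/8388608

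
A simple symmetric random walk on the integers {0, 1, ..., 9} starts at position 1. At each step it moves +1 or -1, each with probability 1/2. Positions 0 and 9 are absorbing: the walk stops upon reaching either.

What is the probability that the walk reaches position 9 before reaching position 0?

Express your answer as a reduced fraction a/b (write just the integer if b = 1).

Symmetric walk (p = 1/2): the harmonic-function argument gives P(hit 9 before 0 | start at 1) = a/N.
P = 1/9 = 1/9

Answer: 1/9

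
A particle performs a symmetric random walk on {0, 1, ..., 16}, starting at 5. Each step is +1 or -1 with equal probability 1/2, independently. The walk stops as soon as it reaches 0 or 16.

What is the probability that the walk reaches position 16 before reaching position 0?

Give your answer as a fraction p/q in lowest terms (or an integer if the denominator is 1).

Symmetric walk (p = 1/2): the harmonic-function argument gives P(hit 16 before 0 | start at 5) = a/N.
P = 5/16 = 5/16

Answer: 5/16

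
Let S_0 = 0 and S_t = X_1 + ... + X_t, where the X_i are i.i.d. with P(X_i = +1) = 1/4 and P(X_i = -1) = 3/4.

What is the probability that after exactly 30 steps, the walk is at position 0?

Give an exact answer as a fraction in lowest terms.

To be at 0 after 30 steps: need exactly 15 steps of +1 and 15 of -1.
Number of such sequences: C(30,15) = 155117520
Each has probability (1/4)^15 · (3/4)^15 = 14348907/1152921504606846976
P = 155117520 · 14348907/1152921504606846976 = 139110429284415/72057594037927936

Answer: 139110429284415/72057594037927936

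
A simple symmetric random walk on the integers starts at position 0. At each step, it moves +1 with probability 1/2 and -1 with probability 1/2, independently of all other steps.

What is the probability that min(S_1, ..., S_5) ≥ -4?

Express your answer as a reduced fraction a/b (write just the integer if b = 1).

Let f(t,s) = #length-t paths at position s with S_1..S_t all ≥ -4.
f(t,s) = f(t-1,s-1) + f(t-1,s+1) for s ≥ -4; f(t,s) = 0 for s < -4.
t=0: f(0,0)=1
t=1: f(1,-1)=1 f(1,1)=1
t=2: f(2,-2)=1 f(2,0)=2 f(2,2)=1
t=3: f(3,-3)=1 f(3,-1)=3 f(3,1)=3 f(3,3)=1
t=4: f(4,-4)=1 f(4,-2)=4 f(4,0)=6 f(4,2)=4 f(4,4)=1
t=5: f(5,-3)=5 f(5,-1)=10 f(5,1)=10 f(5,3)=5 f(5,5)=1
Σ_s f(5,s) = 31
P = 31/32 = 31/32

Answer: 31/32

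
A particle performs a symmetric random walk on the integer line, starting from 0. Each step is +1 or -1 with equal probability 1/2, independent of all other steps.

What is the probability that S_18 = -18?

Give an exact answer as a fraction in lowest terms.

To reach position -18 after 18 steps: need 0 steps of +1 and 18 of -1.
Favorable paths: C(18,0) = 1
Total paths: 2^18 = 262144
P = 1/262144 = 1/262144

Answer: 1/262144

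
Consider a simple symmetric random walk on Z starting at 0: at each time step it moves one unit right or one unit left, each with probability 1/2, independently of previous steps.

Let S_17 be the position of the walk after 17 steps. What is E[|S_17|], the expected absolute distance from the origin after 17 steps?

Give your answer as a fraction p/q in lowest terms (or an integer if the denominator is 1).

Answer: 109395/32768

Derivation:
S_17 takes values m ≡ 1 (mod 2) with |m| ≤ 17; P(S_17=m) = C(17,(17+m)/2)/2^17.
Total paths: 2^17 = 131072
Distribution: P(S=-17)=1/131072, P(S=-15)=17/131072, P(S=-13)=136/131072, P(S=-11)=680/131072, P(S=-9)=2380/131072, P(S=-7)=6188/131072, P(S=-5)=12376/131072, P(S=-3)=19448/131072, P(S=-1)=24310/131072, P(S=1)=24310/131072, P(S=3)=19448/131072, P(S=5)=12376/131072, P(S=7)=6188/131072, P(S=9)=2380/131072, P(S=11)=680/131072, P(S=13)=136/131072, P(S=15)=17/131072, P(S=17)=1/131072
E[|S_17|] = Σ_m |m|·P(S_17=m) = 437580/131072 = 109395/32768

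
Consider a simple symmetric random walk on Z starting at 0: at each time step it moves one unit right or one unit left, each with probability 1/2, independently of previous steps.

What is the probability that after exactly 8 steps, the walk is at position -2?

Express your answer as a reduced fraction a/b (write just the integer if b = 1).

To reach position -2 after 8 steps: need 3 steps of +1 and 5 of -1.
Favorable paths: C(8,3) = 56
Total paths: 2^8 = 256
P = 56/256 = 7/32

Answer: 7/32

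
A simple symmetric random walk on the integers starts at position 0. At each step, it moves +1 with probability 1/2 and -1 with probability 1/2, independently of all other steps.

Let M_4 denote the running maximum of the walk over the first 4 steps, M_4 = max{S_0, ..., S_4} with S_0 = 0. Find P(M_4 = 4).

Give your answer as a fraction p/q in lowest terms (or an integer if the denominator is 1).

Let M_4 = max(S_0,...,S_4). Use the reflection principle: for j ≥ 1, #{paths with M_4 ≥ j} = #{S_4 ≥ j} + #{S_4 ≥ j+1}.
By reflection, #{M_4 ≥ 4} = #{S_4 ≥ 4} + #{S_4 ≥ 5} = 1 + 0 = 1.
#{M_4 ≥ 5} = #{S_4 ≥ 5} + #{S_4 ≥ 6} = 0 + 0 = 0.
#{M_4 = 4} = 1 - 0 = 1.
P(M_4 = 4) = 1/16 = 1/16

Answer: 1/16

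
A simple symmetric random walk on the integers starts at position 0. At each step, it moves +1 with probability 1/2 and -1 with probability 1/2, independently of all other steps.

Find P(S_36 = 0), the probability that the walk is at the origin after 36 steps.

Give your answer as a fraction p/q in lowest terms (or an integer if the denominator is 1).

To return to 0 after 36 steps: need exactly 18 steps of +1 and 18 of -1.
Favorable paths: C(36,18) = 9075135300
Total paths: 2^36 = 68719476736
P = 9075135300/68719476736 = 2268783825/17179869184

Answer: 2268783825/17179869184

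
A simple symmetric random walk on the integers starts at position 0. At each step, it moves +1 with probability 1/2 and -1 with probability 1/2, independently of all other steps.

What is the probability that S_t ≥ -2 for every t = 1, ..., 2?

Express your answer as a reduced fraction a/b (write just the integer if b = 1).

Let f(t,s) = #length-t paths at position s with S_1..S_t all ≥ -2.
f(t,s) = f(t-1,s-1) + f(t-1,s+1) for s ≥ -2; f(t,s) = 0 for s < -2.
t=0: f(0,0)=1
t=1: f(1,-1)=1 f(1,1)=1
t=2: f(2,-2)=1 f(2,0)=2 f(2,2)=1
Σ_s f(2,s) = 4
P = 4/4 = 1

Answer: 1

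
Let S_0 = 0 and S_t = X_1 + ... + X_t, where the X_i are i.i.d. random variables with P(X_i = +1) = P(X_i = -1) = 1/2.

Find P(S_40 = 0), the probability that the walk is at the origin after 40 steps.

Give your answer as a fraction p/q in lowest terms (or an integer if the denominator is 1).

To return to 0 after 40 steps: need exactly 20 steps of +1 and 20 of -1.
Favorable paths: C(40,20) = 137846528820
Total paths: 2^40 = 1099511627776
P = 137846528820/1099511627776 = 34461632205/274877906944

Answer: 34461632205/274877906944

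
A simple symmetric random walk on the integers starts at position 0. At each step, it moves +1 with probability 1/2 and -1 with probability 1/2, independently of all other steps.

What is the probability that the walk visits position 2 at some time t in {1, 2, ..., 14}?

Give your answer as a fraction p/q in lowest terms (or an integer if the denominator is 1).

Answer: 9949/16384

Derivation:
Count via complement. Let g(t,s) = #length-t paths at position s with S_1..S_t all ≠ 2.
g(t,s) = g(t-1,s-1) + g(t-1,s+1) for s ≠ 2; g(t,2) = 0.
t=0: g(0,0)=1
t=1: g(1,-1)=1 g(1,1)=1
t=2: g(2,-2)=1 g(2,0)=2
t=3: g(3,-3)=1 g(3,-1)=3 g(3,1)=2
t=4: g(4,-4)=1 g(4,-2)=4 g(4,0)=5
t=5: g(5,-5)=1 g(5,-3)=5 g(5,-1)=9 g(5,1)=5
t=6: g(6,-6)=1 g(6,-4)=6 g(6,-2)=14 g(6,0)=14
t=7: g(7,-7)=1 g(7,-5)=7 g(7,-3)=20 g(7,-1)=28 g(7,1)=14
t=8: g(8,-8)=1 g(8,-6)=8 g(8,-4)=27 g(8,-2)=48 g(8,0)=42
t=9: g(9,-9)=1 g(9,-7)=9 g(9,-5)=35 g(9,-3)=75 g(9,-1)=90 g(9,1)=42
t=10: g(10,-10)=1 g(10,-8)=10 g(10,-6)=44 g(10,-4)=110 g(10,-2)=165 g(10,0)=132
t=11: g(11,-11)=1 g(11,-9)=11 g(11,-7)=54 g(11,-5)=154 g(11,-3)=275 g(11,-1)=297 g(11,1)=132
t=12: g(12,-12)=1 g(12,-10)=12 g(12,-8)=65 g(12,-6)=208 g(12,-4)=429 g(12,-2)=572 g(12,0)=429
t=13: g(13,-13)=1 g(13,-11)=13 g(13,-9)=77 g(13,-7)=273 g(13,-5)=637 g(13,-3)=1001 g(13,-1)=1001 g(13,1)=429
t=14: g(14,-14)=1 g(14,-12)=14 g(14,-10)=90 g(14,-8)=350 g(14,-6)=910 g(14,-4)=1638 g(14,-2)=2002 g(14,0)=1430
Paths never hitting 2: Σ_s g(14,s) = 6435
Paths hitting 2: 2^14 - 6435 = 9949
P = 9949/16384 = 9949/16384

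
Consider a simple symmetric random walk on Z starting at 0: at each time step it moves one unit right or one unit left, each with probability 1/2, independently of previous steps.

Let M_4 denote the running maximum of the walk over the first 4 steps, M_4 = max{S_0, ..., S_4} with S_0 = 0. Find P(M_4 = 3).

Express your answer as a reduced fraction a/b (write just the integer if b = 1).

Let M_4 = max(S_0,...,S_4). Use the reflection principle: for j ≥ 1, #{paths with M_4 ≥ j} = #{S_4 ≥ j} + #{S_4 ≥ j+1}.
By reflection, #{M_4 ≥ 3} = #{S_4 ≥ 3} + #{S_4 ≥ 4} = 1 + 1 = 2.
#{M_4 ≥ 4} = #{S_4 ≥ 4} + #{S_4 ≥ 5} = 1 + 0 = 1.
#{M_4 = 3} = 2 - 1 = 1.
P(M_4 = 3) = 1/16 = 1/16

Answer: 1/16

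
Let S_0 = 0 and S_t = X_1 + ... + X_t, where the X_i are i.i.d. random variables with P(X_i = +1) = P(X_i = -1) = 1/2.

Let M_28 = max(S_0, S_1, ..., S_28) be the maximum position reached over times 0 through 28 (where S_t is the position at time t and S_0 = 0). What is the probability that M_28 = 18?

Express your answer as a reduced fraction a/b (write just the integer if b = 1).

Answer: 12285/33554432

Derivation:
Let M_28 = max(S_0,...,S_28). Use the reflection principle: for j ≥ 1, #{paths with M_28 ≥ j} = #{S_28 ≥ j} + #{S_28 ≥ j+1}.
By reflection, #{M_28 ≥ 18} = #{S_28 ≥ 18} + #{S_28 ≥ 19} = 122438 + 24158 = 146596.
#{M_28 ≥ 19} = #{S_28 ≥ 19} + #{S_28 ≥ 20} = 24158 + 24158 = 48316.
#{M_28 = 18} = 146596 - 48316 = 98280.
P(M_28 = 18) = 98280/268435456 = 12285/33554432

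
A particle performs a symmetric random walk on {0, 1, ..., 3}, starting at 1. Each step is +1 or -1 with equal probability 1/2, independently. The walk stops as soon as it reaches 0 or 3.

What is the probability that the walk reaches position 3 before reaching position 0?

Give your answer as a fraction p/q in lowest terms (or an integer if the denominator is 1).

Answer: 1/3

Derivation:
Symmetric walk (p = 1/2): the harmonic-function argument gives P(hit 3 before 0 | start at 1) = a/N.
P = 1/3 = 1/3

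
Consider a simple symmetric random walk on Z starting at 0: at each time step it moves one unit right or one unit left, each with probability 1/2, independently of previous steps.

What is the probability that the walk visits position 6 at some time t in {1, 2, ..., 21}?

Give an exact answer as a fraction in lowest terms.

Answer: 24805/131072

Derivation:
Count via complement. Let g(t,s) = #length-t paths at position s with S_1..S_t all ≠ 6.
g(t,s) = g(t-1,s-1) + g(t-1,s+1) for s ≠ 6; g(t,6) = 0.
t=0: g(0,0)=1
t=1: g(1,-1)=1 g(1,1)=1
t=2: g(2,-2)=1 g(2,0)=2 g(2,2)=1
t=3: g(3,-3)=1 g(3,-1)=3 g(3,1)=3 g(3,3)=1
t=4: g(4,-4)=1 g(4,-2)=4 g(4,0)=6 g(4,2)=4 g(4,4)=1
t=5: g(5,-5)=1 g(5,-3)=5 g(5,-1)=10 g(5,1)=10 g(5,3)=5 g(5,5)=1
t=6: g(6,-6)=1 g(6,-4)=6 g(6,-2)=15 g(6,0)=20 g(6,2)=15 g(6,4)=6
t=7: g(7,-7)=1 g(7,-5)=7 g(7,-3)=21 g(7,-1)=35 g(7,1)=35 g(7,3)=21 g(7,5)=6
t=8: g(8,-8)=1 g(8,-6)=8 g(8,-4)=28 g(8,-2)=56 g(8,0)=70 g(8,2)=56 g(8,4)=27
t=9: g(9,-9)=1 g(9,-7)=9 g(9,-5)=36 g(9,-3)=84 g(9,-1)=126 g(9,1)=126 g(9,3)=83 g(9,5)=27
t=10: g(10,-10)=1 g(10,-8)=10 g(10,-6)=45 g(10,-4)=120 g(10,-2)=210 g(10,0)=252 g(10,2)=209 g(10,4)=110
t=11: g(11,-11)=1 g(11,-9)=11 g(11,-7)=55 g(11,-5)=165 g(11,-3)=330 g(11,-1)=462 g(11,1)=461 g(11,3)=319 g(11,5)=110
t=12: g(12,-12)=1 g(12,-10)=12 g(12,-8)=66 g(12,-6)=220 g(12,-4)=495 g(12,-2)=792 g(12,0)=923 g(12,2)=780 g(12,4)=429
t=13: g(13,-13)=1 g(13,-11)=13 g(13,-9)=78 g(13,-7)=286 g(13,-5)=715 g(13,-3)=1287 g(13,-1)=1715 g(13,1)=1703 g(13,3)=1209 g(13,5)=429
t=14: g(14,-14)=1 g(14,-12)=14 g(14,-10)=91 g(14,-8)=364 g(14,-6)=1001 g(14,-4)=2002 g(14,-2)=3002 g(14,0)=3418 g(14,2)=2912 g(14,4)=1638
t=15: g(15,-15)=1 g(15,-13)=15 g(15,-11)=105 g(15,-9)=455 g(15,-7)=1365 g(15,-5)=3003 g(15,-3)=5004 g(15,-1)=6420 g(15,1)=6330 g(15,3)=4550 g(15,5)=1638
t=16: g(16,-16)=1 g(16,-14)=16 g(16,-12)=120 g(16,-10)=560 g(16,-8)=1820 g(16,-6)=4368 g(16,-4)=8007 g(16,-2)=11424 g(16,0)=12750 g(16,2)=10880 g(16,4)=6188
t=17: g(17,-17)=1 g(17,-15)=17 g(17,-13)=136 g(17,-11)=680 g(17,-9)=2380 g(17,-7)=6188 g(17,-5)=12375 g(17,-3)=19431 g(17,-1)=24174 g(17,1)=23630 g(17,3)=17068 g(17,5)=6188
t=18: g(18,-18)=1 g(18,-16)=18 g(18,-14)=153 g(18,-12)=816 g(18,-10)=3060 g(18,-8)=8568 g(18,-6)=18563 g(18,-4)=31806 g(18,-2)=43605 g(18,0)=47804 g(18,2)=40698 g(18,4)=23256
t=19: g(19,-19)=1 g(19,-17)=19 g(19,-15)=171 g(19,-13)=969 g(19,-11)=3876 g(19,-9)=11628 g(19,-7)=27131 g(19,-5)=50369 g(19,-3)=75411 g(19,-1)=91409 g(19,1)=88502 g(19,3)=63954 g(19,5)=23256
t=20: g(20,-20)=1 g(20,-18)=20 g(20,-16)=190 g(20,-14)=1140 g(20,-12)=4845 g(20,-10)=15504 g(20,-8)=38759 g(20,-6)=77500 g(20,-4)=125780 g(20,-2)=166820 g(20,0)=179911 g(20,2)=152456 g(20,4)=87210
t=21: g(21,-21)=1 g(21,-19)=21 g(21,-17)=210 g(21,-15)=1330 g(21,-13)=5985 g(21,-11)=20349 g(21,-9)=54263 g(21,-7)=116259 g(21,-5)=203280 g(21,-3)=292600 g(21,-1)=346731 g(21,1)=332367 g(21,3)=239666 g(21,5)=87210
Paths never hitting 6: Σ_s g(21,s) = 1700272
Paths hitting 6: 2^21 - 1700272 = 396880
P = 396880/2097152 = 24805/131072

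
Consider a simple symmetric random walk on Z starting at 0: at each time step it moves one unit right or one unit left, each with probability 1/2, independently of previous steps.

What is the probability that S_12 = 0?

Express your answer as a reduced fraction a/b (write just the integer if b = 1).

To return to 0 after 12 steps: need exactly 6 steps of +1 and 6 of -1.
Favorable paths: C(12,6) = 924
Total paths: 2^12 = 4096
P = 924/4096 = 231/1024

Answer: 231/1024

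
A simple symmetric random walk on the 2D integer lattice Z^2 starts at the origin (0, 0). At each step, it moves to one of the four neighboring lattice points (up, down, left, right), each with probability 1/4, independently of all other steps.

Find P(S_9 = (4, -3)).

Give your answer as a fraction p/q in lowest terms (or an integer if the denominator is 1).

Let h be the number of horizontal steps (so 9-h are vertical). To end at (4,-3) need (h+4)/2 right-steps and ((9-h)-3)/2 up-steps.
Sum over h with 4 ≤ h ≤ 6, h ≡ 0 (mod 2), 9-h ≡ 1 (mod 2):
h=4: C(9,4)·C(4,4)·C(5,1) = 126·1·5 = 630
h=6: C(9,6)·C(6,5)·C(3,0) = 84·6·1 = 504
Total favorable: 1134
Total paths: 4^9 = 262144
P = 1134/262144 = 567/131072

Answer: 567/131072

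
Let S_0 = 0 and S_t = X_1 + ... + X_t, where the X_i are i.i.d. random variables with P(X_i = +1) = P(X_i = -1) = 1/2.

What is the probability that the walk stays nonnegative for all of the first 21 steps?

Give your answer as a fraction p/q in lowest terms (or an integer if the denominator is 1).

Answer: 88179/524288

Derivation:
Let f(t,s) = #length-t paths at position s with S_1..S_t all ≥ 0.
f(t,s) = f(t-1,s-1) + f(t-1,s+1) for s ≥ 0; f(t,s) = 0 for s < 0.
t=0: f(0,0)=1
t=1: f(1,1)=1
t=2: f(2,0)=1 f(2,2)=1
t=3: f(3,1)=2 f(3,3)=1
t=4: f(4,0)=2 f(4,2)=3 f(4,4)=1
t=5: f(5,1)=5 f(5,3)=4 f(5,5)=1
t=6: f(6,0)=5 f(6,2)=9 f(6,4)=5 f(6,6)=1
t=7: f(7,1)=14 f(7,3)=14 f(7,5)=6 f(7,7)=1
t=8: f(8,0)=14 f(8,2)=28 f(8,4)=20 f(8,6)=7 f(8,8)=1
t=9: f(9,1)=42 f(9,3)=48 f(9,5)=27 f(9,7)=8 f(9,9)=1
t=10: f(10,0)=42 f(10,2)=90 f(10,4)=75 f(10,6)=35 f(10,8)=9 f(10,10)=1
t=11: f(11,1)=132 f(11,3)=165 f(11,5)=110 f(11,7)=44 f(11,9)=10 f(11,11)=1
t=12: f(12,0)=132 f(12,2)=297 f(12,4)=275 f(12,6)=154 f(12,8)=54 f(12,10)=11 f(12,12)=1
t=13: f(13,1)=429 f(13,3)=572 f(13,5)=429 f(13,7)=208 f(13,9)=65 f(13,11)=12 f(13,13)=1
t=14: f(14,0)=429 f(14,2)=1001 f(14,4)=1001 f(14,6)=637 f(14,8)=273 f(14,10)=77 f(14,12)=13 f(14,14)=1
t=15: f(15,1)=1430 f(15,3)=2002 f(15,5)=1638 f(15,7)=910 f(15,9)=350 f(15,11)=90 f(15,13)=14 f(15,15)=1
t=16: f(16,0)=1430 f(16,2)=3432 f(16,4)=3640 f(16,6)=2548 f(16,8)=1260 f(16,10)=440 f(16,12)=104 f(16,14)=15 f(16,16)=1
t=17: f(17,1)=4862 f(17,3)=7072 f(17,5)=6188 f(17,7)=3808 f(17,9)=1700 f(17,11)=544 f(17,13)=119 f(17,15)=16 f(17,17)=1
t=18: f(18,0)=4862 f(18,2)=11934 f(18,4)=13260 f(18,6)=9996 f(18,8)=5508 f(18,10)=2244 f(18,12)=663 f(18,14)=135 f(18,16)=17 f(18,18)=1
t=19: f(19,1)=16796 f(19,3)=25194 f(19,5)=23256 f(19,7)=15504 f(19,9)=7752 f(19,11)=2907 f(19,13)=798 f(19,15)=152 f(19,17)=18 f(19,19)=1
t=20: f(20,0)=16796 f(20,2)=41990 f(20,4)=48450 f(20,6)=38760 f(20,8)=23256 f(20,10)=10659 f(20,12)=3705 f(20,14)=950 f(20,16)=170 f(20,18)=19 f(20,20)=1
t=21: f(21,1)=58786 f(21,3)=90440 f(21,5)=87210 f(21,7)=62016 f(21,9)=33915 f(21,11)=14364 f(21,13)=4655 f(21,15)=1120 f(21,17)=189 f(21,19)=20 f(21,21)=1
Σ_s f(21,s) = 352716
P = 352716/2097152 = 88179/524288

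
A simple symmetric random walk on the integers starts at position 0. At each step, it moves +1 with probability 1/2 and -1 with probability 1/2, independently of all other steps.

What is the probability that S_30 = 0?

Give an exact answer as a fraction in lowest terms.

To return to 0 after 30 steps: need exactly 15 steps of +1 and 15 of -1.
Favorable paths: C(30,15) = 155117520
Total paths: 2^30 = 1073741824
P = 155117520/1073741824 = 9694845/67108864

Answer: 9694845/67108864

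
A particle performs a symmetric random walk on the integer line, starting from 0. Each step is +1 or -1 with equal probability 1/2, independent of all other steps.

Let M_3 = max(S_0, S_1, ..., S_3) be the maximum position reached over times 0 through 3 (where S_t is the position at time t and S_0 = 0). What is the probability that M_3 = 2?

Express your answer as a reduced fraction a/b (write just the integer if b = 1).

Answer: 1/8

Derivation:
Let M_3 = max(S_0,...,S_3). Use the reflection principle: for j ≥ 1, #{paths with M_3 ≥ j} = #{S_3 ≥ j} + #{S_3 ≥ j+1}.
By reflection, #{M_3 ≥ 2} = #{S_3 ≥ 2} + #{S_3 ≥ 3} = 1 + 1 = 2.
#{M_3 ≥ 3} = #{S_3 ≥ 3} + #{S_3 ≥ 4} = 1 + 0 = 1.
#{M_3 = 2} = 2 - 1 = 1.
P(M_3 = 2) = 1/8 = 1/8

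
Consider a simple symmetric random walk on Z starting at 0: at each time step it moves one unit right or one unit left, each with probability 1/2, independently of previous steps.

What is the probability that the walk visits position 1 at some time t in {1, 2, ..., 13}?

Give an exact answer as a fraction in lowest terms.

Answer: 1619/2048

Derivation:
Count via complement. Let g(t,s) = #length-t paths at position s with S_1..S_t all ≠ 1.
g(t,s) = g(t-1,s-1) + g(t-1,s+1) for s ≠ 1; g(t,1) = 0.
t=0: g(0,0)=1
t=1: g(1,-1)=1
t=2: g(2,-2)=1 g(2,0)=1
t=3: g(3,-3)=1 g(3,-1)=2
t=4: g(4,-4)=1 g(4,-2)=3 g(4,0)=2
t=5: g(5,-5)=1 g(5,-3)=4 g(5,-1)=5
t=6: g(6,-6)=1 g(6,-4)=5 g(6,-2)=9 g(6,0)=5
t=7: g(7,-7)=1 g(7,-5)=6 g(7,-3)=14 g(7,-1)=14
t=8: g(8,-8)=1 g(8,-6)=7 g(8,-4)=20 g(8,-2)=28 g(8,0)=14
t=9: g(9,-9)=1 g(9,-7)=8 g(9,-5)=27 g(9,-3)=48 g(9,-1)=42
t=10: g(10,-10)=1 g(10,-8)=9 g(10,-6)=35 g(10,-4)=75 g(10,-2)=90 g(10,0)=42
t=11: g(11,-11)=1 g(11,-9)=10 g(11,-7)=44 g(11,-5)=110 g(11,-3)=165 g(11,-1)=132
t=12: g(12,-12)=1 g(12,-10)=11 g(12,-8)=54 g(12,-6)=154 g(12,-4)=275 g(12,-2)=297 g(12,0)=132
t=13: g(13,-13)=1 g(13,-11)=12 g(13,-9)=65 g(13,-7)=208 g(13,-5)=429 g(13,-3)=572 g(13,-1)=429
Paths never hitting 1: Σ_s g(13,s) = 1716
Paths hitting 1: 2^13 - 1716 = 6476
P = 6476/8192 = 1619/2048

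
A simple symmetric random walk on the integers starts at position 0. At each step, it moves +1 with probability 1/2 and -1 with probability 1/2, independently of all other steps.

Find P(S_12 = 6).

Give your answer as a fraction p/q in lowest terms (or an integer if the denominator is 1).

Answer: 55/1024

Derivation:
To reach position 6 after 12 steps: need 9 steps of +1 and 3 of -1.
Favorable paths: C(12,9) = 220
Total paths: 2^12 = 4096
P = 220/4096 = 55/1024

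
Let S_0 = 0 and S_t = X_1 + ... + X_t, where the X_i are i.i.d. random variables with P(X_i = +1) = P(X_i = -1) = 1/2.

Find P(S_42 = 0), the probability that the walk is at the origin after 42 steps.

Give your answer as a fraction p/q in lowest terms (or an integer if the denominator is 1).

Answer: 67282234305/549755813888

Derivation:
To return to 0 after 42 steps: need exactly 21 steps of +1 and 21 of -1.
Favorable paths: C(42,21) = 538257874440
Total paths: 2^42 = 4398046511104
P = 538257874440/4398046511104 = 67282234305/549755813888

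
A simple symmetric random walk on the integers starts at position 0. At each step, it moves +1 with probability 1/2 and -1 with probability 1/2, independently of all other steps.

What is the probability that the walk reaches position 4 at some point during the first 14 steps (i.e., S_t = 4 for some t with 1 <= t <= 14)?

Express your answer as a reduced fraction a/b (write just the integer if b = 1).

Count via complement. Let g(t,s) = #length-t paths at position s with S_1..S_t all ≠ 4.
g(t,s) = g(t-1,s-1) + g(t-1,s+1) for s ≠ 4; g(t,4) = 0.
t=0: g(0,0)=1
t=1: g(1,-1)=1 g(1,1)=1
t=2: g(2,-2)=1 g(2,0)=2 g(2,2)=1
t=3: g(3,-3)=1 g(3,-1)=3 g(3,1)=3 g(3,3)=1
t=4: g(4,-4)=1 g(4,-2)=4 g(4,0)=6 g(4,2)=4
t=5: g(5,-5)=1 g(5,-3)=5 g(5,-1)=10 g(5,1)=10 g(5,3)=4
t=6: g(6,-6)=1 g(6,-4)=6 g(6,-2)=15 g(6,0)=20 g(6,2)=14
t=7: g(7,-7)=1 g(7,-5)=7 g(7,-3)=21 g(7,-1)=35 g(7,1)=34 g(7,3)=14
t=8: g(8,-8)=1 g(8,-6)=8 g(8,-4)=28 g(8,-2)=56 g(8,0)=69 g(8,2)=48
t=9: g(9,-9)=1 g(9,-7)=9 g(9,-5)=36 g(9,-3)=84 g(9,-1)=125 g(9,1)=117 g(9,3)=48
t=10: g(10,-10)=1 g(10,-8)=10 g(10,-6)=45 g(10,-4)=120 g(10,-2)=209 g(10,0)=242 g(10,2)=165
t=11: g(11,-11)=1 g(11,-9)=11 g(11,-7)=55 g(11,-5)=165 g(11,-3)=329 g(11,-1)=451 g(11,1)=407 g(11,3)=165
t=12: g(12,-12)=1 g(12,-10)=12 g(12,-8)=66 g(12,-6)=220 g(12,-4)=494 g(12,-2)=780 g(12,0)=858 g(12,2)=572
t=13: g(13,-13)=1 g(13,-11)=13 g(13,-9)=78 g(13,-7)=286 g(13,-5)=714 g(13,-3)=1274 g(13,-1)=1638 g(13,1)=1430 g(13,3)=572
t=14: g(14,-14)=1 g(14,-12)=14 g(14,-10)=91 g(14,-8)=364 g(14,-6)=1000 g(14,-4)=1988 g(14,-2)=2912 g(14,0)=3068 g(14,2)=2002
Paths never hitting 4: Σ_s g(14,s) = 11440
Paths hitting 4: 2^14 - 11440 = 4944
P = 4944/16384 = 309/1024

Answer: 309/1024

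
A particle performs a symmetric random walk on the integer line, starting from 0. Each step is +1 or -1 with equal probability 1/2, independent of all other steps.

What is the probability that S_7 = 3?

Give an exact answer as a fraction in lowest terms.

To reach position 3 after 7 steps: need 5 steps of +1 and 2 of -1.
Favorable paths: C(7,5) = 21
Total paths: 2^7 = 128
P = 21/128 = 21/128

Answer: 21/128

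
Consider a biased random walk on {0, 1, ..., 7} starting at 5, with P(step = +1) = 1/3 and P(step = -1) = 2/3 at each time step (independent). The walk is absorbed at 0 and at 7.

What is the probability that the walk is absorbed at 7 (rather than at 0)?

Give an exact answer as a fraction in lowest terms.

Biased walk: p = 1/3, q = 2/3, r = q/p = 2
Gambler's ruin: P(hit 7 before 0 | start at 5) = (1 - r^a)/(1 - r^N)
r^5 = 32; r^7 = 128
P = (1 - 32) / (1 - 128) = -31 / -127 = 31/127

Answer: 31/127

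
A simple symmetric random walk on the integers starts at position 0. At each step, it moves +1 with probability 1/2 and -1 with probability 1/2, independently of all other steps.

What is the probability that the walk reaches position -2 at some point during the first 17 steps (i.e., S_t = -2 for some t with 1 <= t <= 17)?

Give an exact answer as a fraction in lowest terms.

Answer: 20613/32768

Derivation:
Count via complement. Let g(t,s) = #length-t paths at position s with S_1..S_t all ≠ -2.
g(t,s) = g(t-1,s-1) + g(t-1,s+1) for s ≠ -2; g(t,-2) = 0.
t=0: g(0,0)=1
t=1: g(1,-1)=1 g(1,1)=1
t=2: g(2,0)=2 g(2,2)=1
t=3: g(3,-1)=2 g(3,1)=3 g(3,3)=1
t=4: g(4,0)=5 g(4,2)=4 g(4,4)=1
t=5: g(5,-1)=5 g(5,1)=9 g(5,3)=5 g(5,5)=1
t=6: g(6,0)=14 g(6,2)=14 g(6,4)=6 g(6,6)=1
t=7: g(7,-1)=14 g(7,1)=28 g(7,3)=20 g(7,5)=7 g(7,7)=1
t=8: g(8,0)=42 g(8,2)=48 g(8,4)=27 g(8,6)=8 g(8,8)=1
t=9: g(9,-1)=42 g(9,1)=90 g(9,3)=75 g(9,5)=35 g(9,7)=9 g(9,9)=1
t=10: g(10,0)=132 g(10,2)=165 g(10,4)=110 g(10,6)=44 g(10,8)=10 g(10,10)=1
t=11: g(11,-1)=132 g(11,1)=297 g(11,3)=275 g(11,5)=154 g(11,7)=54 g(11,9)=11 g(11,11)=1
t=12: g(12,0)=429 g(12,2)=572 g(12,4)=429 g(12,6)=208 g(12,8)=65 g(12,10)=12 g(12,12)=1
t=13: g(13,-1)=429 g(13,1)=1001 g(13,3)=1001 g(13,5)=637 g(13,7)=273 g(13,9)=77 g(13,11)=13 g(13,13)=1
t=14: g(14,0)=1430 g(14,2)=2002 g(14,4)=1638 g(14,6)=910 g(14,8)=350 g(14,10)=90 g(14,12)=14 g(14,14)=1
t=15: g(15,-1)=1430 g(15,1)=3432 g(15,3)=3640 g(15,5)=2548 g(15,7)=1260 g(15,9)=440 g(15,11)=104 g(15,13)=15 g(15,15)=1
t=16: g(16,0)=4862 g(16,2)=7072 g(16,4)=6188 g(16,6)=3808 g(16,8)=1700 g(16,10)=544 g(16,12)=119 g(16,14)=16 g(16,16)=1
t=17: g(17,-1)=4862 g(17,1)=11934 g(17,3)=13260 g(17,5)=9996 g(17,7)=5508 g(17,9)=2244 g(17,11)=663 g(17,13)=135 g(17,15)=17 g(17,17)=1
Paths never hitting -2: Σ_s g(17,s) = 48620
Paths hitting -2: 2^17 - 48620 = 82452
P = 82452/131072 = 20613/32768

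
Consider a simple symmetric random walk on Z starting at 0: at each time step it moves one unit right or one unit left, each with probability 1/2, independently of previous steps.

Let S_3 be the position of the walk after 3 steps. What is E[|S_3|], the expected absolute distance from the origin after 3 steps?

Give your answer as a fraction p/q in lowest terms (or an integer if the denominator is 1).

S_3 takes values m ≡ 1 (mod 2) with |m| ≤ 3; P(S_3=m) = C(3,(3+m)/2)/2^3.
Total paths: 2^3 = 8
Distribution: P(S=-3)=1/8, P(S=-1)=3/8, P(S=1)=3/8, P(S=3)=1/8
E[|S_3|] = Σ_m |m|·P(S_3=m) = 12/8 = 3/2

Answer: 3/2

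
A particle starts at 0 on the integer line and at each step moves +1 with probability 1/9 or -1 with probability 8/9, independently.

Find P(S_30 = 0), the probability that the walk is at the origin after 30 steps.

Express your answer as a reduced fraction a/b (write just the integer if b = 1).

Answer: 606412504575204392960/4710128697246244834921603689

Derivation:
To be at 0 after 30 steps: need exactly 15 steps of +1 and 15 of -1.
Number of such sequences: C(30,15) = 155117520
Each has probability (1/9)^15 · (8/9)^15 = 35184372088832/42391158275216203514294433201
P = 155117520 · 35184372088832/42391158275216203514294433201 = 606412504575204392960/4710128697246244834921603689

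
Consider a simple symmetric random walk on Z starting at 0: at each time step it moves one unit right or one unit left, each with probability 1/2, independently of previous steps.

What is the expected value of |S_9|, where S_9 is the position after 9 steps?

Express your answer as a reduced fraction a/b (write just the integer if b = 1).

Answer: 315/128

Derivation:
S_9 takes values m ≡ 1 (mod 2) with |m| ≤ 9; P(S_9=m) = C(9,(9+m)/2)/2^9.
Total paths: 2^9 = 512
Distribution: P(S=-9)=1/512, P(S=-7)=9/512, P(S=-5)=36/512, P(S=-3)=84/512, P(S=-1)=126/512, P(S=1)=126/512, P(S=3)=84/512, P(S=5)=36/512, P(S=7)=9/512, P(S=9)=1/512
E[|S_9|] = Σ_m |m|·P(S_9=m) = 1260/512 = 315/128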